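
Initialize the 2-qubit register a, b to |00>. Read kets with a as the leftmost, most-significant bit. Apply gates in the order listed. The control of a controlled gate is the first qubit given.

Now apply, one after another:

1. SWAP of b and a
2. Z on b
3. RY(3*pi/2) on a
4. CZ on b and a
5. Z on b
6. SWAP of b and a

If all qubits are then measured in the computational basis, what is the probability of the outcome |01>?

Outcome |01> occurs with probability 1/2.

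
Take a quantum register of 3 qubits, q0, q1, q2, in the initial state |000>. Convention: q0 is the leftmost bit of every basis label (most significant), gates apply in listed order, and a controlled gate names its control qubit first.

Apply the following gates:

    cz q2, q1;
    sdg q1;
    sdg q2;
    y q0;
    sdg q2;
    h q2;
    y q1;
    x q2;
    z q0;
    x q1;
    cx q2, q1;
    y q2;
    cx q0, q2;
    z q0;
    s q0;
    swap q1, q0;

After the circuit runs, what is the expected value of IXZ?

In the final state, IXZ has expectation 0.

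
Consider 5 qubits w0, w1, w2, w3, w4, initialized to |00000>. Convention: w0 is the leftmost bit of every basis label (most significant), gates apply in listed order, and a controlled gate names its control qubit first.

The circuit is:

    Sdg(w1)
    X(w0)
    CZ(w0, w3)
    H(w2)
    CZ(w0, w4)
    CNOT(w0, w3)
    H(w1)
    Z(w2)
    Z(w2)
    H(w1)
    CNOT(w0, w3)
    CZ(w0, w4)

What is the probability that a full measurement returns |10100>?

A full measurement returns |10100> with probability 1/2. Key observation: steps 5-12 multiply out to the identity, so the circuit reduces to the remaining gates.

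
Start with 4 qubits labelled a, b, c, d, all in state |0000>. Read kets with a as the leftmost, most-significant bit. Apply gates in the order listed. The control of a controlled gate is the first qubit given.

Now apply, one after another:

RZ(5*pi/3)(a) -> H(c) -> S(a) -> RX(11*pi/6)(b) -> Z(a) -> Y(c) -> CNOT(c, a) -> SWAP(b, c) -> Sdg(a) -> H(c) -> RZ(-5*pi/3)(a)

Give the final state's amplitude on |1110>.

The amplitude on |1110> is -sqrt(6)*exp(I*pi/3)/8 - sqrt(2)*exp(I*pi/3)/8 - sqrt(2)*exp(5*I*pi/6)/8 + sqrt(6)*exp(5*I*pi/6)/8.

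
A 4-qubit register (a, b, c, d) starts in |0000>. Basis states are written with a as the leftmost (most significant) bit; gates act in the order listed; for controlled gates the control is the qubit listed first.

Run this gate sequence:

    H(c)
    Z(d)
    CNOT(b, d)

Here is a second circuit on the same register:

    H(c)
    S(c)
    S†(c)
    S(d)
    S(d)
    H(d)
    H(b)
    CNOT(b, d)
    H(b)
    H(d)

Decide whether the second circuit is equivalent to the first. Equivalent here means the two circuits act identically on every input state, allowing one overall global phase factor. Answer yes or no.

No, they are not equivalent — no single phase factor reconciles the two unitaries.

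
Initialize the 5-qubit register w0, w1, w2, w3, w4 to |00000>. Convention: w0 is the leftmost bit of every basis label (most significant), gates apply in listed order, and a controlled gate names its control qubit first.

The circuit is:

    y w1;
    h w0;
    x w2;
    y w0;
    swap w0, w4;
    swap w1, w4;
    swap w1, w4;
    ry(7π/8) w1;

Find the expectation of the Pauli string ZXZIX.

The expectation value of ZXZIX is -sqrt(2 - sqrt(2))/2.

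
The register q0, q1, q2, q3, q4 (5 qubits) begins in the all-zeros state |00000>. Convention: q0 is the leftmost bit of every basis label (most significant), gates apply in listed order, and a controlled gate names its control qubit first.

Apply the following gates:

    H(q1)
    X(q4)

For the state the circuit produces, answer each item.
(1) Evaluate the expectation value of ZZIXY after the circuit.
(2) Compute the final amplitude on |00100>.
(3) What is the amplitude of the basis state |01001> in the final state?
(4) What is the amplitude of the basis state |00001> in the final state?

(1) The observable ZZIXY averages to 0.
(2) The final state's coefficient on |00100> equals 0.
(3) |01001> carries amplitude sqrt(2)/2 in the final state.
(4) The final state's coefficient on |00001> equals sqrt(2)/2.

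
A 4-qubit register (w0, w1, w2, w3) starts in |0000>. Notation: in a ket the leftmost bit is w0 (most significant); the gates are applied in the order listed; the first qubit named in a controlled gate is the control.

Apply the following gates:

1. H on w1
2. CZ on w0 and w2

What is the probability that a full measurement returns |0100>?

A full measurement returns |0100> with probability 1/2.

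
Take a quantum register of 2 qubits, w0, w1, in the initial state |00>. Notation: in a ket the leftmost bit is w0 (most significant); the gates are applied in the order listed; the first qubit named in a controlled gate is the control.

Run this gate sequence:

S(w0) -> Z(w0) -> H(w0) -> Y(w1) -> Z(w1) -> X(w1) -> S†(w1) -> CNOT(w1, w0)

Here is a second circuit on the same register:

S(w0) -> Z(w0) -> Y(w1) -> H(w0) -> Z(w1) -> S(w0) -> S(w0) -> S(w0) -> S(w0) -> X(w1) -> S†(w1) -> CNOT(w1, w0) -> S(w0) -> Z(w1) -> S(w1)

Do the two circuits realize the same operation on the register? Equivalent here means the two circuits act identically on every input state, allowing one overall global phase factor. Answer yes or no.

No: there is an input state on which the two circuits produce genuinely different outputs (not merely differing by a phase).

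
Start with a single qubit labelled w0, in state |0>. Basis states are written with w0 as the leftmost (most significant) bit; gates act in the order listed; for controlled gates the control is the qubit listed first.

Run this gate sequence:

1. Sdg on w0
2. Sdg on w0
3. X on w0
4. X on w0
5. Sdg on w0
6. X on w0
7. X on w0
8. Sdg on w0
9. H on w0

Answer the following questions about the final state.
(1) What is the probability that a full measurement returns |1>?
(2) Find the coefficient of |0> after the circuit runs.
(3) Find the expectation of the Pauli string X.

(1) Outcome |1> occurs with probability 1/2.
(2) The amplitude on |0> is sqrt(2)/2.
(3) In the final state, X has expectation 1.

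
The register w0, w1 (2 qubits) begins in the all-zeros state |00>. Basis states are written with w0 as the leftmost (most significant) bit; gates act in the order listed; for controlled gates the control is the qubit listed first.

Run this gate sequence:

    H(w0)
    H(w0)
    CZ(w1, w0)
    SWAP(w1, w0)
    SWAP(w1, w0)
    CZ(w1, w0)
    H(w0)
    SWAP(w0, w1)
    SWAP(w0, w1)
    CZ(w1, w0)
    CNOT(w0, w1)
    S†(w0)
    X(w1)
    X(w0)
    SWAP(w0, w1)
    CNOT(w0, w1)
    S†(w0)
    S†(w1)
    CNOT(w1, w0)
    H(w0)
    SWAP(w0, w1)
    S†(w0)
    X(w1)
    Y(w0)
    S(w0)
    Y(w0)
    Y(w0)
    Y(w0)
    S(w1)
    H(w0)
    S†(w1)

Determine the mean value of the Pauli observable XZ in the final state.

The expectation value of XZ is -1.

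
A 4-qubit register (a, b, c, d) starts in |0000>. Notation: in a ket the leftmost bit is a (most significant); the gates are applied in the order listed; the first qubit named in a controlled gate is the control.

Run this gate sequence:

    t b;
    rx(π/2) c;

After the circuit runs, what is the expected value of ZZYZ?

The expectation value of ZZYZ is -1.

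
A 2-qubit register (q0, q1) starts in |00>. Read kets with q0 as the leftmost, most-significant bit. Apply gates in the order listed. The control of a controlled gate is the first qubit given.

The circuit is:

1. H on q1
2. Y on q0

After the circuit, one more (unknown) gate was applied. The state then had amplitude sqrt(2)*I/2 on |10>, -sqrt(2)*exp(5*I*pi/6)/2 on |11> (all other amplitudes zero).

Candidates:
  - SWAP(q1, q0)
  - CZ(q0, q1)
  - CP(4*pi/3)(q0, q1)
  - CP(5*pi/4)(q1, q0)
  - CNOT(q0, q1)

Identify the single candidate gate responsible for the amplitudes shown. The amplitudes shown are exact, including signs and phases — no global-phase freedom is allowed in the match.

The unique candidate consistent with the amplitudes is CP(4*pi/3)(q0, q1).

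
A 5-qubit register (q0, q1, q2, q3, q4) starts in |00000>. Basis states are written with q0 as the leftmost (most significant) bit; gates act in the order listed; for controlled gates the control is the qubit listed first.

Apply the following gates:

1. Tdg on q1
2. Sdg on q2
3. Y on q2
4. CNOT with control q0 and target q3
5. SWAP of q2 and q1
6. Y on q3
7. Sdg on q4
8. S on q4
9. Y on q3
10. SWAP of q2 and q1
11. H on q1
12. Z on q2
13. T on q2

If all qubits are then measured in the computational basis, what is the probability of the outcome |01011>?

Outcome |01011> occurs with probability 0. Key observation: the block from step 5 through step 10 cancels to the identity and can be dropped.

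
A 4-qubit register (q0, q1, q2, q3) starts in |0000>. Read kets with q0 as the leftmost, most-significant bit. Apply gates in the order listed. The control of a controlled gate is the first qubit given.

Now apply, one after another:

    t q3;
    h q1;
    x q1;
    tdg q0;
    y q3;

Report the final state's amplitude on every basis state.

The resulting statevector has amplitude sqrt(2)*I/2 on |0001>, sqrt(2)*I/2 on |0101>, and 0 on every other basis state.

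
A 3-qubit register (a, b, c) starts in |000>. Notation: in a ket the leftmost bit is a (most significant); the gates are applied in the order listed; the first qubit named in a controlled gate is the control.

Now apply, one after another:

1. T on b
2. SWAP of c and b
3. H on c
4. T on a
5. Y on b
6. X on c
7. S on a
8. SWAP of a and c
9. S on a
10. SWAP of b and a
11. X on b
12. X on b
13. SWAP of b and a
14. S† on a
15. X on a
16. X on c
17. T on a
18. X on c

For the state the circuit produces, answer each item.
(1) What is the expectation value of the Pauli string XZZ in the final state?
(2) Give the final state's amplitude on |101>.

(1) In the final state, XZZ has expectation -sqrt(2)/2. Key observation: gates 9-14 undo each other exactly, leaving only the rest of the circuit to track.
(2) The amplitude on |101> is 0.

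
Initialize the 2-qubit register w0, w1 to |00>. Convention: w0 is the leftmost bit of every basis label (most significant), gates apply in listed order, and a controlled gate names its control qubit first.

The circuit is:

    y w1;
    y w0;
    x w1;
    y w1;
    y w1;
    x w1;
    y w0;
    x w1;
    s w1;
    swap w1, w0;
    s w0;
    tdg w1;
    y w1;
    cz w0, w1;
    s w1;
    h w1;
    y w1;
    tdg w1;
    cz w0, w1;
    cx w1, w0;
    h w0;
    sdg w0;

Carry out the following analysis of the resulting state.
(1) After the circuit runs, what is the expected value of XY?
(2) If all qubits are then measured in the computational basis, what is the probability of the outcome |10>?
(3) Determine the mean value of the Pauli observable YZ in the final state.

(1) The expectation value of XY is sqrt(2)/2. Key observation: the block from step 2 through step 7 cancels to the identity and can be dropped.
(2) A full measurement returns |10> with probability 1/4.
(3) In the final state, YZ has expectation -1.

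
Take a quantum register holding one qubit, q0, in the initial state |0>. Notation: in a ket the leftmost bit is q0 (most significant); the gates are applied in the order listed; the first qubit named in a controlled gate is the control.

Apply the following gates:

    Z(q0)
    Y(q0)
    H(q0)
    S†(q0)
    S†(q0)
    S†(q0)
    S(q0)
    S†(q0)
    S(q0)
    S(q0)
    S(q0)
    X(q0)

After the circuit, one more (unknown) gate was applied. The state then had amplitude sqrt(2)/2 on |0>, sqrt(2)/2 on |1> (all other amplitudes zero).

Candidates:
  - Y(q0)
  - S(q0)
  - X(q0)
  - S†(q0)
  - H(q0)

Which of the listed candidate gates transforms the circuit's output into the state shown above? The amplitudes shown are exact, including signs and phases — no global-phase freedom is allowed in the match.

The unique candidate consistent with the amplitudes is Y(q0). Key observation: gates 4-11 undo each other exactly, leaving only the rest of the circuit to track.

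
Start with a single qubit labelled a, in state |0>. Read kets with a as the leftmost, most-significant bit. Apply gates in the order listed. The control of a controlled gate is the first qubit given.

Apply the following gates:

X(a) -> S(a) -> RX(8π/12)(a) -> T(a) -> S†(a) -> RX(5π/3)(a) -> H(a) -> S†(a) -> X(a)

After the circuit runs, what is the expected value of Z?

The expectation value of Z is -sqrt(6)/4.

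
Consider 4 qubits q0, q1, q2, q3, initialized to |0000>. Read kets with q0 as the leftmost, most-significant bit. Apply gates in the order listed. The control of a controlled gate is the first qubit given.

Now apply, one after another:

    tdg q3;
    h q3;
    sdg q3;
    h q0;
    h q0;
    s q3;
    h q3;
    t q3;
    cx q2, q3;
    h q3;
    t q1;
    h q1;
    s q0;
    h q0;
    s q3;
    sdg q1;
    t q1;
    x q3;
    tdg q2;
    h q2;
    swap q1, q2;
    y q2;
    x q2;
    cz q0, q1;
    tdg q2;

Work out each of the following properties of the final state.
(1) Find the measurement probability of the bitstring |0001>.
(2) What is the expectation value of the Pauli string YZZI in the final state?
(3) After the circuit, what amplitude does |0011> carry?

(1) The probability of measuring |0001> is 1/16. Key observation: steps 1-8 multiply out to the identity, so the circuit reduces to the remaining gates.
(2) The expectation value of YZZI is 0.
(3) |0011> carries amplitude -1/4 in the final state.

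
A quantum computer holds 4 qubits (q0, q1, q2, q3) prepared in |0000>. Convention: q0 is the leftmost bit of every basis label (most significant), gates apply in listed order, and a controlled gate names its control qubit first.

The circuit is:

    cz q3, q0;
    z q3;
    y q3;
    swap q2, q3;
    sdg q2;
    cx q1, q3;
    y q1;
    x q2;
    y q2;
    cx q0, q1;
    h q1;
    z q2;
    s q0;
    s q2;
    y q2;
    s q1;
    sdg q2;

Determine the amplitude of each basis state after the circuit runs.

After the circuit, the state carries amplitude sqrt(2)/2 on |0000>, -sqrt(2)*I/2 on |0100>, and 0 on every other basis state.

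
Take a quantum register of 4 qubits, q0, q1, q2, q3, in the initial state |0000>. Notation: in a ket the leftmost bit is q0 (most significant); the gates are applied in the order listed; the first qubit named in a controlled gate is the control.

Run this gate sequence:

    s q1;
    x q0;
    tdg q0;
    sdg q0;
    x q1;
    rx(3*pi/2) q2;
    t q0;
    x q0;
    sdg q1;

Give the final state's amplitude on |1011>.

The final state's coefficient on |1011> equals 0.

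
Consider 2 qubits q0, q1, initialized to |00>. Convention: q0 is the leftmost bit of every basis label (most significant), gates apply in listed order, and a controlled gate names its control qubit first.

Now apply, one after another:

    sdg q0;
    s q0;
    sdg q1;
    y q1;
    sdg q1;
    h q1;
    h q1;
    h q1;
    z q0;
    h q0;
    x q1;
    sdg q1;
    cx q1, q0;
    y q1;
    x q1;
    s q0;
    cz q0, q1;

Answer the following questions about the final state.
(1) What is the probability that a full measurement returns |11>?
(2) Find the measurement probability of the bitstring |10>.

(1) A full measurement returns |11> with probability 1/4. Key observation: steps 6-7 multiply out to the identity, so the circuit reduces to the remaining gates.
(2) Outcome |10> occurs with probability 1/4.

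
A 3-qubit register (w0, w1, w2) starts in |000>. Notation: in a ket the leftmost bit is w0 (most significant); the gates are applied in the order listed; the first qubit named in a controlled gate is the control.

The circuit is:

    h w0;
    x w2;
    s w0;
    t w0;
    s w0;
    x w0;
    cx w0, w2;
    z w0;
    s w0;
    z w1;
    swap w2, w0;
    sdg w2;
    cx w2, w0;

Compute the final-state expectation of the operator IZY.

In the final state, IZY has expectation -sqrt(2)/2.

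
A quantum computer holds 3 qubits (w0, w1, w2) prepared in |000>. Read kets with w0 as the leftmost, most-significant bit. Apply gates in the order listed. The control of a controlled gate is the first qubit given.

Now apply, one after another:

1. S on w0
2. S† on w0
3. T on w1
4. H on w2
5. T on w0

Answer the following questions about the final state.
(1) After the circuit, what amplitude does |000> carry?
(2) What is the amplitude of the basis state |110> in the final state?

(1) The final state's coefficient on |000> equals sqrt(2)/2. Key observation: steps 1-2 multiply out to the identity, so the circuit reduces to the remaining gates.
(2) The final state's coefficient on |110> equals 0.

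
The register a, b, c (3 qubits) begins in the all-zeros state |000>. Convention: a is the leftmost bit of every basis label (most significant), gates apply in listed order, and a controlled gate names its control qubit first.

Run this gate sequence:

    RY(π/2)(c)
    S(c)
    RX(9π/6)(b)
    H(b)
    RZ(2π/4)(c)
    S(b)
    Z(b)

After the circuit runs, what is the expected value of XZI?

The observable XZI averages to 0.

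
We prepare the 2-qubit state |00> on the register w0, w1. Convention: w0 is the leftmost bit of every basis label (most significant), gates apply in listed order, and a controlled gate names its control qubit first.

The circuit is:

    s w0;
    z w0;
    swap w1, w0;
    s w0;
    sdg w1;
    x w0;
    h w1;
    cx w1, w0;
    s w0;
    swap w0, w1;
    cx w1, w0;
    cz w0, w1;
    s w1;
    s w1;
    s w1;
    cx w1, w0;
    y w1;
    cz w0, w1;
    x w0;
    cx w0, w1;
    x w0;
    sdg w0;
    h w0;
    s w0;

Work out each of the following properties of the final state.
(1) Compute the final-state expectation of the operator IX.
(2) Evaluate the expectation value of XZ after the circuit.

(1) In the final state, IX has expectation 0.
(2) The expectation value of XZ is -1.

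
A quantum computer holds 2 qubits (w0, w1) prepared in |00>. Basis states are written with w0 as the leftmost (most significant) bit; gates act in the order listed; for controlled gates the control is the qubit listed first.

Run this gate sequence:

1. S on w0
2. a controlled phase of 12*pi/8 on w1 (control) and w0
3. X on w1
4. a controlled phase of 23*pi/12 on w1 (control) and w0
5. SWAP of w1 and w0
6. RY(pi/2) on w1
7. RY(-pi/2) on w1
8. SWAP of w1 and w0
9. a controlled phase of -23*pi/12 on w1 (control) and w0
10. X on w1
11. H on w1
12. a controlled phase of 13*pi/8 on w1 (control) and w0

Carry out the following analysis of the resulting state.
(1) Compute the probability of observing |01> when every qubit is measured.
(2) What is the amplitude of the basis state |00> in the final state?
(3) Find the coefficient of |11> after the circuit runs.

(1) The probability of measuring |01> is 1/2. Key observation: gates 3-10 undo each other exactly, leaving only the rest of the circuit to track.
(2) The amplitude on |00> is sqrt(2)/2.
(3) |11> carries amplitude 0 in the final state.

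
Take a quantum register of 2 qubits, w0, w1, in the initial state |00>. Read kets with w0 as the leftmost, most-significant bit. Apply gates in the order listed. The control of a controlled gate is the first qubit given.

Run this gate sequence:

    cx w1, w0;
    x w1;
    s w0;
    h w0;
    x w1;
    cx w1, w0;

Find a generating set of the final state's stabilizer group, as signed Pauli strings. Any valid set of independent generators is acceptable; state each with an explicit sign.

The final state is stabilized by the group generated by +XI, +IZ; other independent generating sets are equally valid.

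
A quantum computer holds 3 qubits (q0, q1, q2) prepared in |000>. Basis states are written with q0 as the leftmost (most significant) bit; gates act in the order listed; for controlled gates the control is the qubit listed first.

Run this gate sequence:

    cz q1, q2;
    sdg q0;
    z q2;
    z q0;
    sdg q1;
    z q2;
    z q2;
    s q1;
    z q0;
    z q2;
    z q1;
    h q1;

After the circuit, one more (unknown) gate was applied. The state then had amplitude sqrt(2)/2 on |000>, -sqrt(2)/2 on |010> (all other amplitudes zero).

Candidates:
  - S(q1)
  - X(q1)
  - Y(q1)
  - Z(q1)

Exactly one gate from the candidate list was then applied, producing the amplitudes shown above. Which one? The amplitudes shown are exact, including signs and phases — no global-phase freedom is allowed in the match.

The unique candidate consistent with the amplitudes is Z(q1). Key observation: steps 3-10 multiply out to the identity, so the circuit reduces to the remaining gates.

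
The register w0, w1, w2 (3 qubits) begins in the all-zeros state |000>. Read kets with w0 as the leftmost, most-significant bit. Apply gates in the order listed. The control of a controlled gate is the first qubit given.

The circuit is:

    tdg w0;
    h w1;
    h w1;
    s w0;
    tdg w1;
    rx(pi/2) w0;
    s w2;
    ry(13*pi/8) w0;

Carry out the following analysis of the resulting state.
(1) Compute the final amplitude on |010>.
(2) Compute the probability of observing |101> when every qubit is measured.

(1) The amplitude on |010> is 0. Key observation: steps 2-3 multiply out to the identity, so the circuit reduces to the remaining gates.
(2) A full measurement returns |101> with probability 0.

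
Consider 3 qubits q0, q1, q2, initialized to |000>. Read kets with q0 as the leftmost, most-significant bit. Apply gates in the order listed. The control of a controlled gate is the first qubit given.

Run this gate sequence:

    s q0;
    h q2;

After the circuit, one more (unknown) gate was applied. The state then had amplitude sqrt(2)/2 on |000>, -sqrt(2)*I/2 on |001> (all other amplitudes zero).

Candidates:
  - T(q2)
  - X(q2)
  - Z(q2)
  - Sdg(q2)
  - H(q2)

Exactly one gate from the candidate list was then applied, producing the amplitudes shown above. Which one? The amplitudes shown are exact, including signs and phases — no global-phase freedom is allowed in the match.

It was Sdg(q2) that produced the state shown.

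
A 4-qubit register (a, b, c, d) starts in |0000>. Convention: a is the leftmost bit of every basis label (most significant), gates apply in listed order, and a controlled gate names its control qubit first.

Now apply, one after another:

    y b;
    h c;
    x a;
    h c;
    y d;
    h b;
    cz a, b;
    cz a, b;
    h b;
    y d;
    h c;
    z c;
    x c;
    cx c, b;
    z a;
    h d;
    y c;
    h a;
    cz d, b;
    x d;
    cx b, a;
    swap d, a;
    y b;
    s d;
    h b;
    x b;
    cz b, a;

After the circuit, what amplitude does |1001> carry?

The final state's coefficient on |1001> equals 1/4. Key observation: the block from step 4 through step 11 cancels to the identity and can be dropped.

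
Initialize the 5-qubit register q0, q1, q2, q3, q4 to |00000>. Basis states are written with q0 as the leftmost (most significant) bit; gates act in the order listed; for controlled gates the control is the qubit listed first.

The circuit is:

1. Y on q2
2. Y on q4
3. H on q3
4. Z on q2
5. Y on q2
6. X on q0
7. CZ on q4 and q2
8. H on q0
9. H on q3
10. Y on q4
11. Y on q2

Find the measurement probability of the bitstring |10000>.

A full measurement returns |10000> with probability 0.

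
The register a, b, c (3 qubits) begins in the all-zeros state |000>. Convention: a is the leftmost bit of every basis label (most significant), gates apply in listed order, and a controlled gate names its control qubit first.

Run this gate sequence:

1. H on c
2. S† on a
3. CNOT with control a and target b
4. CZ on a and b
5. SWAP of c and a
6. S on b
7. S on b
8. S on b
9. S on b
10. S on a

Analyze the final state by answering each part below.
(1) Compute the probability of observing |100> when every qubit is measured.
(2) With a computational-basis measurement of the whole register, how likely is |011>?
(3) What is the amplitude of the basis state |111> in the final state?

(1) A full measurement returns |100> with probability 1/2. Key observation: gates 6-9 undo each other exactly, leaving only the rest of the circuit to track.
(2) A full measurement returns |011> with probability 0.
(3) The final state's coefficient on |111> equals 0.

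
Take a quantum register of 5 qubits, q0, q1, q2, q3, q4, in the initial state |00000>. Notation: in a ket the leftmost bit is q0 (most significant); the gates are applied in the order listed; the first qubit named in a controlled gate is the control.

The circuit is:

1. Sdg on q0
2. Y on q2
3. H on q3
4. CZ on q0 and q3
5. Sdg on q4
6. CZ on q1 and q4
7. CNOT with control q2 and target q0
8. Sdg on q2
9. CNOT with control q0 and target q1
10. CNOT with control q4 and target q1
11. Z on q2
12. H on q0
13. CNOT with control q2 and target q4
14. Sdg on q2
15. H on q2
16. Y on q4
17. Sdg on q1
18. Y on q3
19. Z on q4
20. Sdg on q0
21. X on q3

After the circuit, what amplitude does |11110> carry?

The amplitude on |11110> is sqrt(2)*I/4.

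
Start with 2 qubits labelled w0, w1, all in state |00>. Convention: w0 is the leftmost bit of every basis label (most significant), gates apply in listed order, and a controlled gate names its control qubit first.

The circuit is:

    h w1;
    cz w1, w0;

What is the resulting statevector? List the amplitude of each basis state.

The final amplitudes are sqrt(2)/2 on |00>, sqrt(2)/2 on |01>, 0 on |10>, 0 on |11>.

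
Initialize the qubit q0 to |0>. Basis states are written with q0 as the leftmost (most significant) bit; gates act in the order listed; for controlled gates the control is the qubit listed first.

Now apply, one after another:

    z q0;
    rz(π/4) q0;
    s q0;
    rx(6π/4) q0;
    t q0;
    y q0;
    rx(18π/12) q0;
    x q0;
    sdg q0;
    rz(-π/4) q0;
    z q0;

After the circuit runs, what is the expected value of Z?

In the final state, Z has expectation sqrt(2)/2.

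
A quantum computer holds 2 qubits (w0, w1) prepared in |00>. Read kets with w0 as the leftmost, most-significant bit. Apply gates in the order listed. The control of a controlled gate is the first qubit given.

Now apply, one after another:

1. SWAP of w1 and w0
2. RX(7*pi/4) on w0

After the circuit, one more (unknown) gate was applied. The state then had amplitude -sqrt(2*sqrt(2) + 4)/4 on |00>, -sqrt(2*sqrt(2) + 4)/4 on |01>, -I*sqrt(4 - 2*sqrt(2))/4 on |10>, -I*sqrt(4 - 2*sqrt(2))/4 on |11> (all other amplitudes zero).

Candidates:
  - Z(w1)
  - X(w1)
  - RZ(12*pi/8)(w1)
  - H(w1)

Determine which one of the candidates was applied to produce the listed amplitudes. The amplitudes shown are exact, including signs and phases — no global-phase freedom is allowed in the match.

It was H(w1) that produced the state shown.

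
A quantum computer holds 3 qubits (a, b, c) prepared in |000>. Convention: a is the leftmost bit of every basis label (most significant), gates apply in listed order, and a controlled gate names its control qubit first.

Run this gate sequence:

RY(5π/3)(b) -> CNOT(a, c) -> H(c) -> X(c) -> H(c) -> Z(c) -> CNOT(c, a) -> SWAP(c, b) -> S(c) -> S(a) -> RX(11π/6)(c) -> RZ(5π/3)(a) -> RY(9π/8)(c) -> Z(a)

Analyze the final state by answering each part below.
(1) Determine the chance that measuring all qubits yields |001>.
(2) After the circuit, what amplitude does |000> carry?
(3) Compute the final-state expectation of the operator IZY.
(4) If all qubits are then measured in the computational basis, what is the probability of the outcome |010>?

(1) Outcome |001> occurs with probability sqrt(3*sqrt(2) + 6)/8 + 1/2.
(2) |000> carries amplitude sqrt(6)*I*exp(-5*I*pi/6)*sin(7*pi/16)/4 - sqrt(2)*exp(-5*I*pi/6)*cos(7*pi/16)/4 - sqrt(6)*exp(-5*I*pi/6)*cos(7*pi/16)/4 - sqrt(2)*I*exp(-5*I*pi/6)*sin(7*pi/16)/4 in the final state.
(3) The expectation value of IZY is -1/2.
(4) The probability of measuring |010> is 0.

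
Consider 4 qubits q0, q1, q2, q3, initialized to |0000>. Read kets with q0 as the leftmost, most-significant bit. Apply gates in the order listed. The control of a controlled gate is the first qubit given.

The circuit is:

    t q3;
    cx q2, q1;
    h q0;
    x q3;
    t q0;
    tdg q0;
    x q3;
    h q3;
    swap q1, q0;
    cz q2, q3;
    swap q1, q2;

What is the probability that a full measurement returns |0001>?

A full measurement returns |0001> with probability 1/4.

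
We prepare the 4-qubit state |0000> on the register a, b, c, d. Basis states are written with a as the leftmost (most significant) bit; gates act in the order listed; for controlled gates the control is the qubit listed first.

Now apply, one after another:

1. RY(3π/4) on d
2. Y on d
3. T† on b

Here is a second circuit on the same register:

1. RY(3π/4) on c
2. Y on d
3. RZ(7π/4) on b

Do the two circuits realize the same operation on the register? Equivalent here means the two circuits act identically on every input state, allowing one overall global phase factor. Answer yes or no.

No: there is an input state on which the two circuits produce genuinely different outputs (not merely differing by a phase).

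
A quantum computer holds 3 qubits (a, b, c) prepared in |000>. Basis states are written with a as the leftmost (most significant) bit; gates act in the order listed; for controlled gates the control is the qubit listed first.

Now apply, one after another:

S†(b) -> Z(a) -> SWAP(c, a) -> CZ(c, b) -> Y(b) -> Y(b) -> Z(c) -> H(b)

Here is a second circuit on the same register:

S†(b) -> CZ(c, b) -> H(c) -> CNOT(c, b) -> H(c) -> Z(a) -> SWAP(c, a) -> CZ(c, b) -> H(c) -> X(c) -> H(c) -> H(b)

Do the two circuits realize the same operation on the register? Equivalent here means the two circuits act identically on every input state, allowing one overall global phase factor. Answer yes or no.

No: there is an input state on which the two circuits produce genuinely different outputs (not merely differing by a phase).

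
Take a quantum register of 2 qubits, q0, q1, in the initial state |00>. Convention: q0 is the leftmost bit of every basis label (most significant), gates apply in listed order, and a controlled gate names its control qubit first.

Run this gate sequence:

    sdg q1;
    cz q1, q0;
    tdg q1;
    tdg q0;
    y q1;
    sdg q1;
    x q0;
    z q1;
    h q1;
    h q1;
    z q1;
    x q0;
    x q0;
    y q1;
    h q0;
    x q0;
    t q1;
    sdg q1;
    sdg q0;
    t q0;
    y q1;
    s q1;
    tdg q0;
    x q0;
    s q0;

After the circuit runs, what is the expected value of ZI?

The expectation value of ZI is 0. Key observation: the block from step 7 through step 12 cancels to the identity and can be dropped.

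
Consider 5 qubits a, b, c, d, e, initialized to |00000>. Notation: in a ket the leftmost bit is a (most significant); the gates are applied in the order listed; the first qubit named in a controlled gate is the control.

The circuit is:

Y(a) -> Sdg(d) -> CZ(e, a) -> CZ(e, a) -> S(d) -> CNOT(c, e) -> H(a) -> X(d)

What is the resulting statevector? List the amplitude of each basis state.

The final amplitudes are sqrt(2)*I/2 on |00010>, -sqrt(2)*I/2 on |10010>, and 0 on every other basis state. Key observation: steps 2-5 multiply out to the identity, so the circuit reduces to the remaining gates.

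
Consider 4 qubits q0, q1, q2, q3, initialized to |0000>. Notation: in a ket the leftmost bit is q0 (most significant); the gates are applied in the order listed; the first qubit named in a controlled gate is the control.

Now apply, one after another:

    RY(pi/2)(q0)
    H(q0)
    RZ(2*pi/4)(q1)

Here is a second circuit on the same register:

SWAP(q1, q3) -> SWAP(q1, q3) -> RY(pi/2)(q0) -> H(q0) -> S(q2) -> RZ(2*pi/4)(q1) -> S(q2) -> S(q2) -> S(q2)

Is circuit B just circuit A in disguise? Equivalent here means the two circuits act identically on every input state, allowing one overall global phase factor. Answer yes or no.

Yes — the two circuits implement the same unitary up to a global phase.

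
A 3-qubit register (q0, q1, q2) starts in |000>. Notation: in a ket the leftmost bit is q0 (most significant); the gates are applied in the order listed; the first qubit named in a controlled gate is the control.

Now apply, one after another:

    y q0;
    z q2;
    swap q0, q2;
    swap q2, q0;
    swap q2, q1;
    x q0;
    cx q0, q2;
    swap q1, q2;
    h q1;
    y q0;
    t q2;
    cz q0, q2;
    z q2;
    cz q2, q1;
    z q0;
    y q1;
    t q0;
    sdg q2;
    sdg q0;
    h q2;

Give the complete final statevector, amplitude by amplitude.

The resulting statevector has amplitude 0 on |000>, 0 on |001>, 0 on |010>, 0 on |011>, -exp(I*pi/4)/2 on |100>, -exp(I*pi/4)/2 on |101>, exp(I*pi/4)/2 on |110>, exp(I*pi/4)/2 on |111>.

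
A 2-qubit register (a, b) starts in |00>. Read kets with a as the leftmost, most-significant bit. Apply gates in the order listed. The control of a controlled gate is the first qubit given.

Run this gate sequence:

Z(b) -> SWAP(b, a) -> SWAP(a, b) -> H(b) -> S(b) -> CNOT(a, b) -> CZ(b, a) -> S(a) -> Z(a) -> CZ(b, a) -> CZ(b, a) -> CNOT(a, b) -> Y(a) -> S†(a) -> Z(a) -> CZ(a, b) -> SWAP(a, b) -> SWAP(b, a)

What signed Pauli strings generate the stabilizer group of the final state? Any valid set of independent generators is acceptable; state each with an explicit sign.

One valid set of independent stabilizer generators is -IY, -ZI (any independent generating set of the same group is equally correct). Key observation: steps 10-11 multiply out to the identity, so the circuit reduces to the remaining gates.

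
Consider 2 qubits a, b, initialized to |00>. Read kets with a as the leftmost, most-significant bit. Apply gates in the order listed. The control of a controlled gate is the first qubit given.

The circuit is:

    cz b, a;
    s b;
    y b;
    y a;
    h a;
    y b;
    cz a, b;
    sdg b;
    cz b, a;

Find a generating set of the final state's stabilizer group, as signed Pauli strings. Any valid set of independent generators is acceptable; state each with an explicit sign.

The stabilizer group can be generated by -XI, +IZ, among other valid generating sets.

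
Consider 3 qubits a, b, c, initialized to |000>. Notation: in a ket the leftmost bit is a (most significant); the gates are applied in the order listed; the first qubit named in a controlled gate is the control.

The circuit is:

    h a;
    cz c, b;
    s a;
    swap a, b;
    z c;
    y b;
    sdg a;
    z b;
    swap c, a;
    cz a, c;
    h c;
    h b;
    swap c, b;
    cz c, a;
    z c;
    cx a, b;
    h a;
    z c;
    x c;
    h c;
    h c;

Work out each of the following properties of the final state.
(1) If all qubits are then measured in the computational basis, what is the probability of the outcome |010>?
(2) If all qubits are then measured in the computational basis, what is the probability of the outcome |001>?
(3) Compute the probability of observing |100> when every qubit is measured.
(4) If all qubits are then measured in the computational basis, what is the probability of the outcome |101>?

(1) A full measurement returns |010> with probability 1/8. Key observation: the block from step 20 through step 21 cancels to the identity and can be dropped.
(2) The probability of measuring |001> is 1/8.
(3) Outcome |100> occurs with probability 1/8.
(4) Outcome |101> occurs with probability 1/8.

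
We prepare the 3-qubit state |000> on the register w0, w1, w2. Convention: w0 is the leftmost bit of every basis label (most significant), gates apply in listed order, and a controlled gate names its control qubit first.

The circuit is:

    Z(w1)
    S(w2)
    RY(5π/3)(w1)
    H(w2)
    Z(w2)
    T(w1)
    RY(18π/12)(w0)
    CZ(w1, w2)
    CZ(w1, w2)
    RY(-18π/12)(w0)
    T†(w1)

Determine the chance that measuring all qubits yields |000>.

The probability of measuring |000> is 3/8. Key observation: steps 6-11 multiply out to the identity, so the circuit reduces to the remaining gates.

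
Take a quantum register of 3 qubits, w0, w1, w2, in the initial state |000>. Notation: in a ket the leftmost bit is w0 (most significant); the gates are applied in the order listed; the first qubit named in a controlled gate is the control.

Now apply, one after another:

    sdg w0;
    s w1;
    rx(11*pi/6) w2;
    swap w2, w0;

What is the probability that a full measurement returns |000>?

The probability of measuring |000> is sqrt(3)/4 + 1/2.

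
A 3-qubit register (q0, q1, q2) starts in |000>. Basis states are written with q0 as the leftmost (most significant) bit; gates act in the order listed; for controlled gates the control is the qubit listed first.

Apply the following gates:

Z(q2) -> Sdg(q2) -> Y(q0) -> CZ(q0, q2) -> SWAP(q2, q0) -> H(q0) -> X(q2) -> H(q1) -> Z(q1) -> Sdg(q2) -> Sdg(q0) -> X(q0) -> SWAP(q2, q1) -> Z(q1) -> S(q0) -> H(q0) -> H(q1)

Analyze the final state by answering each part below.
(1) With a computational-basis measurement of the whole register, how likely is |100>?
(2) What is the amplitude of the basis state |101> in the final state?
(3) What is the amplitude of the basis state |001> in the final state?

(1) A full measurement returns |100> with probability 1/4.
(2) The amplitude on |101> is -1/2.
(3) |001> carries amplitude 0 in the final state.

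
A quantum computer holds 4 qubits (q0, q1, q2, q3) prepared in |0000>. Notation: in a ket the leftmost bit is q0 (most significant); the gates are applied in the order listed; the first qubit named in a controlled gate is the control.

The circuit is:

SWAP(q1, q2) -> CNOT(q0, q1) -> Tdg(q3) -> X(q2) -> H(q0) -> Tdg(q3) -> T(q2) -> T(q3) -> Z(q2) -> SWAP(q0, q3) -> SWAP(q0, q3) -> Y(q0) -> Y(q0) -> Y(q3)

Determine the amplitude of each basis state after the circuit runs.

The final amplitudes are -sqrt(2)*exp(3*I*pi/4)/2 on |0011>, -sqrt(2)*exp(3*I*pi/4)/2 on |1011>, and 0 on every other basis state.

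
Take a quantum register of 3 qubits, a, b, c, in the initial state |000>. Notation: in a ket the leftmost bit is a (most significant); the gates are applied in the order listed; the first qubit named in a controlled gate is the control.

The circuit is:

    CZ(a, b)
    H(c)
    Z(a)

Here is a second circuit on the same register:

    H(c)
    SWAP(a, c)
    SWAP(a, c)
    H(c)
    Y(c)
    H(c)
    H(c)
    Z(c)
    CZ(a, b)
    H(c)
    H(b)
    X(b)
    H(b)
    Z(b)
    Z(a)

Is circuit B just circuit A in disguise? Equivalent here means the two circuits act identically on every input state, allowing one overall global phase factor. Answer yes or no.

No: there is an input state on which the two circuits produce genuinely different outputs (not merely differing by a phase).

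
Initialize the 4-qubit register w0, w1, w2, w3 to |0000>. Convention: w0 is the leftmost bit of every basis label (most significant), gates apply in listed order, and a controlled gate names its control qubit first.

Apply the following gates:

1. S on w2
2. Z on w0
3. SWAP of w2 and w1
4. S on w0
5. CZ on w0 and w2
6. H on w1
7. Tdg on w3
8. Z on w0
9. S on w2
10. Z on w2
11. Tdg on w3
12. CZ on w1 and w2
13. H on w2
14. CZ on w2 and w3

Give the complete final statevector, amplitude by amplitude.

The final amplitudes are 1/2 on |0000>, 1/2 on |0010>, 1/2 on |0100>, 1/2 on |0110>, and 0 on every other basis state.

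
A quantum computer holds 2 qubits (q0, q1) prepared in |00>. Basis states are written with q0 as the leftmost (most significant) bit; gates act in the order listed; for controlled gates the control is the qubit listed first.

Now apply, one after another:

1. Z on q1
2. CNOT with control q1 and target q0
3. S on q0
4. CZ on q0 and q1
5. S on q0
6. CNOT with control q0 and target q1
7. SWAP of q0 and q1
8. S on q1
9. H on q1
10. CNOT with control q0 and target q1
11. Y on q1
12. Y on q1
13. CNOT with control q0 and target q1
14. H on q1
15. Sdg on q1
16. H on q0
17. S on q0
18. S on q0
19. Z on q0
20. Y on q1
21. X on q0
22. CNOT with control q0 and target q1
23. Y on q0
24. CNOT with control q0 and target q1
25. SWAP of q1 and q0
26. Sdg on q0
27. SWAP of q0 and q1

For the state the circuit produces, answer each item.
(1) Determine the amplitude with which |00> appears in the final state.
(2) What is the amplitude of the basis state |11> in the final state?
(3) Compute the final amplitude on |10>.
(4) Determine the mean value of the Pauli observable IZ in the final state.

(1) The amplitude on |00> is sqrt(2)/2. Key observation: gates 9-14 undo each other exactly, leaving only the rest of the circuit to track.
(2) |11> carries amplitude 0 in the final state.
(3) |10> carries amplitude -sqrt(2)/2 in the final state.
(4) The observable IZ averages to 1.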